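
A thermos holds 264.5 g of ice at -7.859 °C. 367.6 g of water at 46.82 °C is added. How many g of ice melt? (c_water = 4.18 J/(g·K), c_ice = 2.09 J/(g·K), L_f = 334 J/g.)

Water can give up m c ΔT = 367.6·4.18·46.82 = 71942 J before reaching 0 °C.
Of that, 264.5·2.09·7.859 = 4344.5 J goes to bring the ice to 0 °C, leaving 67598 J.
To melt every bit of ice: 264.5·334 = 88343 J.
67598 J < 88343 J, so only part of the ice melts and the system sits at 0 °C.
m_melted·334 = 67598  ⇒  m_melted ≈ 202.4 g.

m_melted ≈ 202 g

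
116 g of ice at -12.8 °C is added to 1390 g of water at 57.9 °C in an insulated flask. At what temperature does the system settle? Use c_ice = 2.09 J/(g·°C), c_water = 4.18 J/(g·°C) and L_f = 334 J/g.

T_f ≈ 46.8 °C

Setting the total heat transfer to zero:
warm ice to 0 °C: 116×2.09×(0 − (-12.8)) = 3103.2
  melt ice: 116×334 = 38744
  warm the meltwater: 484.88 T
  water: 5810.2(T − 57.9)
6295.1 T = 336411 − 41847 = 294563
T ≈ 46.79 °C (positive, so assuming full melt was valid).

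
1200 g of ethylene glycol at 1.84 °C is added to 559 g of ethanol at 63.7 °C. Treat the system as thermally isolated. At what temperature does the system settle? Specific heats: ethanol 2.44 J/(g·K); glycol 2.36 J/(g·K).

T_f ≈ 21.9 °C

Taking heat into each body as positive, Σ m c ΔT = 0:
559×2.44×(T − 63.7) + 1200×2.36×(T − 1.84) = 0
(1364 + 2832) T = 1364×63.7 + 2832×1.84
T ≈ 21.95 °C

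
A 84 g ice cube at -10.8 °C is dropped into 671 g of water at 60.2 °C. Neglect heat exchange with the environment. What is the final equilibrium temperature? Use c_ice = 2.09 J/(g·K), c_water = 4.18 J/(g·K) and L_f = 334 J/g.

T_f ≈ 44.0 °C

Net heat exchanged in the isolated system is zero:
ice -10.8→0 °C: 84·2.09·10.8 = 1896
  latent heat to melt: 84·334 = 28056
  meltwater 0→T: 84·4.18·T = 351.12 T
  water: 2804.8(T − 60.2)
3155.9 T = 168848 − 29952 = 138896
T ≈ 44.01 °C. Since T > 0 °C, the all-ice-melts assumption holds.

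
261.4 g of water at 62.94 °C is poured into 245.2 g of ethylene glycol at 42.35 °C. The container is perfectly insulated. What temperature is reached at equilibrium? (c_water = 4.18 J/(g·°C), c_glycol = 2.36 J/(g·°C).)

Taking heat into each body as positive, Σ m c ΔT = 0:
261.4·4.18·(T − 62.94) + 245.2·2.36·(T − 42.35) = 0
1092.7(T − 62.94) + 578.67(T − 42.35) = 0
(1092.7 + 578.67) T = 1092.7·62.94 + 578.67·42.35
T = 93278/1671.3 ≈ 55.81 °C

T_f ≈ 55.8 °C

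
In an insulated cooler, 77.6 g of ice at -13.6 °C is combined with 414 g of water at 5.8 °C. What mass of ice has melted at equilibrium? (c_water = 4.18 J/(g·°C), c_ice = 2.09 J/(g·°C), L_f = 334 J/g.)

m_melted ≈ 23.4 g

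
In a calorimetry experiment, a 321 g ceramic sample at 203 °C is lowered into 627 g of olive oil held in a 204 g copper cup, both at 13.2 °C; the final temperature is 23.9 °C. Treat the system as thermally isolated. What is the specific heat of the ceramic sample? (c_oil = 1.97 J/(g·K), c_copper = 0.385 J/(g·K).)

c ≈ 0.245 J/(g·K)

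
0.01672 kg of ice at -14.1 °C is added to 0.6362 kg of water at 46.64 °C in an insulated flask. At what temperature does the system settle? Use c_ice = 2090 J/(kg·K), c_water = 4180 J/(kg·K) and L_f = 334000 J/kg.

T_f ≈ 43.2 °C

Sum of m c ΔT and latent-heat terms is zero:
ice -14.1→0 °C: 0.01672·2090·14.1 = 492.72; fusion: m_ice L_f = 0.01672·334000 = 5584.5; warm the meltwater: 69.89 T; water: 2659.3(T − 46.64)
2729.2 T = 124030 − 6077.2 = 117953
T ≈ 43.22 °C — above 0 °C, consistent with complete melting.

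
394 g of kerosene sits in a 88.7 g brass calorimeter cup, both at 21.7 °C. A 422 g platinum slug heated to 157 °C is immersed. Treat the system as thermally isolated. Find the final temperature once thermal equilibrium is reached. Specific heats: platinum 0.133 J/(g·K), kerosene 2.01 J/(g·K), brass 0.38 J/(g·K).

T_f ≈ 30.3 °C

Taking heat into each body as positive, Σ m c ΔT = 0:
422*0.133*(T − 157) + 394*2.01*(T − 21.7) + 88.7*0.38*(T − 21.7) = 0
56.13(T − 157) + 791.94(T − 21.7) + 33.71(T − 21.7) = 0
(56.13 + 791.94 + 33.71) T = 56.13*157 + 791.94*21.7 + 33.71*21.7
T = 26728 / 881.77 = 30.3 °C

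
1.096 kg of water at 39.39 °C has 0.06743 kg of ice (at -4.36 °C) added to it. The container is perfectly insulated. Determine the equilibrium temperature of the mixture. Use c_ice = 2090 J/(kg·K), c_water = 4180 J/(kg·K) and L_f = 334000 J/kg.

T_f ≈ 32.3 °C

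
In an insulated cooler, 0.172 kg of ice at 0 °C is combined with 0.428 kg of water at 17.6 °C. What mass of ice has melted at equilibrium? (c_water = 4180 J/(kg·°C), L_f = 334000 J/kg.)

m_melted ≈ 0.0943 kg

Heat available from the water dropping to 0 °C: 0.428·4180·17.6 = 31487 J.
Fully melting the ice requires m_ice L_f = 0.172·334000 = 57448 J.
That's not enough to melt it all — equilibrium is at 0 °C with ice remaining.
m_melted·334000 = 31487  ⇒  m_melted ≈ 0.09427 kg.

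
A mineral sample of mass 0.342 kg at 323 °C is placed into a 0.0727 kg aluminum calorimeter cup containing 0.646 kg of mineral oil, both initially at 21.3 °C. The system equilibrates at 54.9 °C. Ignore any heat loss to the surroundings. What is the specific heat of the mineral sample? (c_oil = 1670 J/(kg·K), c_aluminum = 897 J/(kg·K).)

c ≈ 419 J/(kg·K)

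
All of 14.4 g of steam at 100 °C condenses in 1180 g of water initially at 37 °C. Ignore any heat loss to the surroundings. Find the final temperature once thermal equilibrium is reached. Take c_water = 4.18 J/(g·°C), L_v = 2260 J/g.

T_f ≈ 44.3 °C

Setting the total heat transfer to zero:
condense steam: −14.4×2260 = −32544
  condensate cools 100→T: 14.4×4.18×(T − 100) = 60.19(T − 100)
  water warms: 1180×4.18×(T − 37) = 4932.4(T − 37)
4992.6 T = 32544 + 6019.2 + 182499 = 221062
T ≈ 44.28 °C, under the boiling point, so the assumption holds.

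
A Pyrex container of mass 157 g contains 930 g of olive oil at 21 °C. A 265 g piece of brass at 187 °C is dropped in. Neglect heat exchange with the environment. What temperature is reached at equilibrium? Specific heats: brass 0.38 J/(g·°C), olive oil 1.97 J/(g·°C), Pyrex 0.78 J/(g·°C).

T_f ≈ 29.1 °C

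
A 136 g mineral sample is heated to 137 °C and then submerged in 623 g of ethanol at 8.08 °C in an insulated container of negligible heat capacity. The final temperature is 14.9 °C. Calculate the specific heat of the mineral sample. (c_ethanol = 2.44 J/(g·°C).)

c ≈ 0.624 J/(g·°C)

Taking heat into each body as positive, Σ m c ΔT = 0:
136·c·(14.9 − 137) + 623·2.44·(14.9 − 8.08) = 0
-16606 c = -10367
c = -10367/-16606 ≈ 0.6243 J/(g·°C)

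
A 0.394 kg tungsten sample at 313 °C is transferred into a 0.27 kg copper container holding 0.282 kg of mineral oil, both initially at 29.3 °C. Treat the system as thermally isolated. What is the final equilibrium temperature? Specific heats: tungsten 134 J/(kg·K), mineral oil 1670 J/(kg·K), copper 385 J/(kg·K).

Setting the total heat transfer to zero:
0.394×134×(T − 313) + 0.282×1670×(T − 29.3) + 0.27×385×(T − 29.3) = 0
627.69 T = 33369
T ≈ 53.16 °C

T_f ≈ 53.2 °C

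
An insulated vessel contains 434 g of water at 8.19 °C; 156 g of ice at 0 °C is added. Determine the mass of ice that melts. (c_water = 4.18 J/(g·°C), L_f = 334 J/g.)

Cooling the water to 0 °C releases 434·4.18·8.19 = 14858 J.
Fully melting the ice requires m_ice L_f = 156·334 = 52104 J.
14858 J < 52104 J, so only part of the ice melts and the system sits at 0 °C.
m_melted·334 = 14858  ⇒  m_melted ≈ 44.48 g.

m_melted ≈ 44.5 g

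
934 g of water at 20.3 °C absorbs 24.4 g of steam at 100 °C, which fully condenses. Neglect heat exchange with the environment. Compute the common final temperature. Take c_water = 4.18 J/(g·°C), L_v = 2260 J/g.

Net heat exchanged in the isolated system is zero:
latent heat released on condensation: 24.4×2260 = 55144
  condensate cools 100→T: 24.4×4.18×(T − 100) = 101.99(T − 100)
  water warms: 934×4.18×(T − 20.3) = 3904.1(T − 20.3)
4006.1 T = 55144 + 10199 + 79254 = 144597
T ≈ 36.09 °C (< 100 °C, so full condensation is consistent).

T_f ≈ 36.1 °C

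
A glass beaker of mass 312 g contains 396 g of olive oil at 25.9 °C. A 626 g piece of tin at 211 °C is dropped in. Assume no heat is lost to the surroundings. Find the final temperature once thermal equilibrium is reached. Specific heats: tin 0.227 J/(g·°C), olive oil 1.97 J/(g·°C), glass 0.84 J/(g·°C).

T_f is the heat-capacity-weighted average of the initial temperatures:
T_f = (142.1·211 + 780.12·25.9 + 262.08·25.9) / (142.1 + 780.12 + 262.08)
    = 56977 / 1184.3 ≈ 48.11 °C

T_f ≈ 48.1 °C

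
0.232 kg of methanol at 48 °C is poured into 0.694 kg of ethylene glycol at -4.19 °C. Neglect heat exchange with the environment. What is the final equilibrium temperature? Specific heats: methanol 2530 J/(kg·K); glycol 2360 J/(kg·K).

T_f = Σ m_i c_i T_i / Σ m_i c_i:
T_f = (586.96·48 + 1637.8·(-4.19)) / (586.96 + 1637.8)
    = 21312 / 2224.8 ≈ 9.58 °C

T_f ≈ 9.6 °C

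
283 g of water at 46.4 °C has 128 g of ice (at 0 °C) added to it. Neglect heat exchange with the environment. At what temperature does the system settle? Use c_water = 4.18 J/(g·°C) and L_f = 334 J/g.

Heat gained plus heat lost sum to zero:
latent heat to melt: 128·334 = 42752; warm the meltwater: 535.04 T; water cools: 283·4.18·(T − 46.4) = 1182.9(T − 46.4)
1718 T = 54888 − 42752 = 12136
T ≈ 7.06 °C. Since T > 0 °C, the all-ice-melts assumption holds.

T_f ≈ 7.1 °C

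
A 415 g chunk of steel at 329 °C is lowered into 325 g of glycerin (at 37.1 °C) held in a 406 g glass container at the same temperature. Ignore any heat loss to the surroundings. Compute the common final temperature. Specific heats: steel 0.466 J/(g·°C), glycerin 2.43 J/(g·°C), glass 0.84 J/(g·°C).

T_f ≈ 79.7 °C

With ΣQ=0 the equilibrium temperature is the m·c-weighted mean:
T_f = (193.39*329 + 789.75*37.1 + 341.04*37.1) / (193.39 + 789.75 + 341.04)
    = 105578 / 1324.2 ≈ 79.73 °C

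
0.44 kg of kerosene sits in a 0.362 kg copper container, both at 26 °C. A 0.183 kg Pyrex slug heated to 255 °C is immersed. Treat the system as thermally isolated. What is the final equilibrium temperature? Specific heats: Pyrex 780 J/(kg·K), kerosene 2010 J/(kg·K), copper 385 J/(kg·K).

T_f ≈ 54.0 °C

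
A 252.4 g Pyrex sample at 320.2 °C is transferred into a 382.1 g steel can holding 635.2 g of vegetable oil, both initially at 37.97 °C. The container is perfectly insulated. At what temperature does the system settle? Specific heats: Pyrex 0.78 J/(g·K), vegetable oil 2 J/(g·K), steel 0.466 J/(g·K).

Setting the total heat transfer to zero:
252.4×0.78×(T − 320.2) + 635.2×2×(T − 37.97) + 382.1×0.466×(T − 37.97) = 0
1645.3 T = 118036
T = 118036/1645.3 ≈ 71.74 °C

T_f ≈ 71.7 °C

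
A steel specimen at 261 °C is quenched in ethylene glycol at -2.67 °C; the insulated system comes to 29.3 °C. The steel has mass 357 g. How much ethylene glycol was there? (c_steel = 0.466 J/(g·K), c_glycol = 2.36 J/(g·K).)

Conservation of energy gives ΣQ = 0:
357×0.466×(29.3 − 261) + m×2.36×(29.3 − (-2.67)) = 0
75.45 m = 38546
m = 38546/75.45 ≈ 510.9 g

m ≈ 511 g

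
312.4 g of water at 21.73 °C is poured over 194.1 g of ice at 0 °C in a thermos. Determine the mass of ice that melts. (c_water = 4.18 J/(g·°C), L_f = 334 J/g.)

m_melted ≈ 85 g

Cooling the water to 0 °C releases 312.4·4.18·21.73 = 28376 J.
To melt every bit of ice: 194.1·334 = 64829 J.
Since 28376 < 64829 J, not all the ice melts; equilibrium is at 0 °C.
m_melt = 28376 / L_f = 84.96 g.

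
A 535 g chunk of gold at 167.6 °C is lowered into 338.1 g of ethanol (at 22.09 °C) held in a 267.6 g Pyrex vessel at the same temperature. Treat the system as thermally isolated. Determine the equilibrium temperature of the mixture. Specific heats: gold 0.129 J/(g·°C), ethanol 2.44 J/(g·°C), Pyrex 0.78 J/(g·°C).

T_f ≈ 31.2 °C

Conservation of energy gives ΣQ = 0:
535·0.129·(T − 167.6) + 338.1·2.44·(T − 22.09) + 267.6·0.78·(T − 22.09) = 0
69.02(T − 167.6) + 824.96(T − 22.09) + 208.73(T − 22.09) = 0
(69.02 + 824.96 + 208.73) T = 69.02·167.6 + 824.96·22.09 + 208.73·22.09
T = 34401/1102.7 ≈ 31.20 °C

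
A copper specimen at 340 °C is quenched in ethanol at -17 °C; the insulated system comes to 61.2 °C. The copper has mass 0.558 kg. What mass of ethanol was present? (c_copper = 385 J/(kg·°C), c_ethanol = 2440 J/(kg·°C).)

m ≈ 0.314 kg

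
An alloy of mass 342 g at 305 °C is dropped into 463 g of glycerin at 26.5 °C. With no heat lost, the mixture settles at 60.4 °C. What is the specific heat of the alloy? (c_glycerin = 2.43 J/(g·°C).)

c ≈ 0.456 J/(g·°C)

Heat lost by the alloy = heat gained by the glycerin:
342×c×(305 − 60.4) = 463×2.43×(60.4 − 26.5)
83653 c = 38141  ⇒  c ≈ 0.4559 J/(g·°C)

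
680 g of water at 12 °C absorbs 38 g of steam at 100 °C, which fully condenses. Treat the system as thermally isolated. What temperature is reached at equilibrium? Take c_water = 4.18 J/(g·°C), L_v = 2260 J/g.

T_f ≈ 45.3 °C

Energy balance with sensible and latent terms:
steam→water at 100 °C releases m L_v = 38×2260 = 85880
  condensate cools 100→T: 38×4.18×(T − 100) = 158.84(T − 100)
  original water: 2842.4(T − 12)
3001.2 T = 85880 + 15884 + 34109 = 135873
T ≈ 45.27 °C (< 100 °C, so full condensation is consistent).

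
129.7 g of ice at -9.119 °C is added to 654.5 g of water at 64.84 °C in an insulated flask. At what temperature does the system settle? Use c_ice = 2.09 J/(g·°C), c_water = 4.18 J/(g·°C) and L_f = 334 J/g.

T_f ≈ 40.1 °C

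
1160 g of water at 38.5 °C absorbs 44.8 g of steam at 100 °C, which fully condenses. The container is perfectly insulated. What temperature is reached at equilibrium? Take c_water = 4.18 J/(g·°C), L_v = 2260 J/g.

T_f ≈ 60.9 °C

Setting the total heat transfer to zero:
latent heat released on condensation: 44.8·2260 = 101248
  condensed water 100 °C→T: 187.26(T − 100)
  water warms: 1160·4.18·(T − 38.5) = 4848.8(T − 38.5)
5036.1 T = 101248 + 18726 + 186679 = 306653
T ≈ 60.89 °C (< 100 °C, so full condensation is consistent).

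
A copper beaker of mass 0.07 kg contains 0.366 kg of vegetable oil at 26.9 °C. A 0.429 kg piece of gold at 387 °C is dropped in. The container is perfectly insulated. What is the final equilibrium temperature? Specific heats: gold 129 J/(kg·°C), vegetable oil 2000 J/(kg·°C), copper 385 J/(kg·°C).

T_f ≈ 51.4 °C

Energy conservation, ΣQ = 0:
0.429*129*(T − 387) + 0.366*2000*(T − 26.9) + 0.07*385*(T − 26.9) = 0
814.29 T = 41833
T ≈ 51.37 °C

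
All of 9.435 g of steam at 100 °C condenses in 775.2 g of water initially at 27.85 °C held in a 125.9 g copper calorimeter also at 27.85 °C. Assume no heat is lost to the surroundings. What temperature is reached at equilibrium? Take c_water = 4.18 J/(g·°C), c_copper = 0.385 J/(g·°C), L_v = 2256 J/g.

Energy balance with sensible and latent terms:
steam→water at 100 °C releases m L_v = 9.435×2256 = 21285
  condensate cools 100→T: 9.435×4.18×(T − 100) = 39.44(T − 100)
  original water: 3240.3(T − 27.85)
  copper cup: 125.9×0.385×(T − 27.85) = 48.47(T − 27.85)
3328.2 T = 21285 + 3943.8 + 91593 = 116822
T ≈ 35.10 °C, under the boiling point, so the assumption holds.

T_f ≈ 35.1 °C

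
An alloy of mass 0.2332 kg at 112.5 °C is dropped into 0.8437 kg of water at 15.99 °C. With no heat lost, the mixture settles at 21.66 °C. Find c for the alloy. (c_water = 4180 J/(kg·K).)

c ≈ 944 J/(kg·K)

Heat lost by the alloy = heat gained by the water:
0.2332·c·(112.5 − 21.66) = 0.8437·4180·(21.66 − 15.99)
21.18 c = 19996  ⇒  c ≈ 943.9 J/(kg·K)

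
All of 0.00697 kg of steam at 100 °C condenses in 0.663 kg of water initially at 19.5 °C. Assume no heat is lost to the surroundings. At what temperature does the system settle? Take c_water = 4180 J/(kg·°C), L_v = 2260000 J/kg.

Conservation of energy gives ΣQ = 0:
latent heat released on condensation: 0.00697×2260000 = 15752; condensate cools 100→T: 0.00697×4180×(T − 100) = 29.13(T − 100); water warms: 0.663×4180×(T − 19.5) = 2771.3(T − 19.5)
2800.5 T = 15752 + 2913.5 + 54041 = 72707
T ≈ 25.96 °C — below 100 °C, confirming all the steam condensed.

T_f ≈ 26.0 °C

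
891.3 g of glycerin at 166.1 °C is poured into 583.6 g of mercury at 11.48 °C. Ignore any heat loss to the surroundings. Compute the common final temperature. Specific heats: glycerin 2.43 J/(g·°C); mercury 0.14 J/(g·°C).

With ΣQ=0 the equilibrium temperature is the m·c-weighted mean:
T_f = (2165.9*166.1 + 81.7*11.48) / (2165.9 + 81.7)
    = 360687 / 2247.6 ≈ 160.48 °C

T_f ≈ 160.5 °C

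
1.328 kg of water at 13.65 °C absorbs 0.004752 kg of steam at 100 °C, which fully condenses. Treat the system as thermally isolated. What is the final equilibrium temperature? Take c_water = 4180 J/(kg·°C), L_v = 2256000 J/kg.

T_f ≈ 15.9 °C

Setting the total heat transfer to zero:
steam→water at 100 °C releases m L_v = 0.004752×2256000 = 10721
  condensed water 100 °C→T: 19.86(T − 100)
  water warms: 1.328×4180×(T − 13.65) = 5551(T − 13.65)
5570.9 T = 10721 + 1986.3 + 75772 = 88479
T ≈ 15.88 °C (< 100 °C, so full condensation is consistent).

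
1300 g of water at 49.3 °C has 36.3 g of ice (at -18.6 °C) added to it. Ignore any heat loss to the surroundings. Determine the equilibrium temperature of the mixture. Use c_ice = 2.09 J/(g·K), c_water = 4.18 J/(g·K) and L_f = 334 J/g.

Energy balance with sensible and latent terms:
ice -18.6→0 °C: 36.3×2.09×18.6 = 1411.1; melt ice: 36.3×334 = 12124; warm the meltwater: 151.73 T; water cools: 1300×4.18×(T − 49.3) = 5434(T − 49.3)
5585.7 T = 267896 − 13535 = 254361
T ≈ 45.54 °C — above 0 °C, consistent with complete melting.

T_f ≈ 45.5 °C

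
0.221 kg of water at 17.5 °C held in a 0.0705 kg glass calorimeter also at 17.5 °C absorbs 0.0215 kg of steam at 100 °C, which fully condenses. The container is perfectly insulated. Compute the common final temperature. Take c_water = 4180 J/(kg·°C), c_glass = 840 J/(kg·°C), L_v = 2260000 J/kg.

T_f ≈ 69.7 °C

Net heat exchanged in the isolated system is zero:
latent heat released on condensation: 0.0215×2260000 = 48590; condensate cools 100→T: 0.0215×4180×(T − 100) = 89.87(T − 100); original water: 923.78(T − 17.5); glass cup: 0.0705×840×(T − 17.5) = 59.22(T − 17.5)
1072.9 T = 48590 + 8987 + 17202 = 74780
T ≈ 69.70 °C, under the boiling point, so the assumption holds.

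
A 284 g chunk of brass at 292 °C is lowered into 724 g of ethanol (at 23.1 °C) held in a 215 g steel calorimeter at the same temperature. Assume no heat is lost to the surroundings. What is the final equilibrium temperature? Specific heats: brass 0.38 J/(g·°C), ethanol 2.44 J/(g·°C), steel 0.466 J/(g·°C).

T_f ≈ 37.8 °C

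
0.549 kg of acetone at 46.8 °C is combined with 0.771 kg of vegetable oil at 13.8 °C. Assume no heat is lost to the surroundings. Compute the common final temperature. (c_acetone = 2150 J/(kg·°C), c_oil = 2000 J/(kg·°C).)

Setting the total heat transfer to zero:
0.549·2150·(T − 46.8) + 0.771·2000·(T − 13.8) = 0
(1180.4 + 1542) T = 1180.4·46.8 + 1542·13.8
T ≈ 28.11 °C

T_f ≈ 28.1 °C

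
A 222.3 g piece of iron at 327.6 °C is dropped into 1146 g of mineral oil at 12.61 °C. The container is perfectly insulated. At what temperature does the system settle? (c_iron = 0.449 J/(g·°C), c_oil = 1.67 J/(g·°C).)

Net heat exchanged in the isolated system is zero:
222.3×0.449×(T − 327.6) + 1146×1.67×(T − 12.61) = 0
99.81(T − 327.6) + 1913.8(T − 12.61) = 0
(99.81 + 1913.8) T = 99.81×327.6 + 1913.8×12.61
T = 56832/2013.6 ≈ 28.22 °C

T_f ≈ 28.2 °C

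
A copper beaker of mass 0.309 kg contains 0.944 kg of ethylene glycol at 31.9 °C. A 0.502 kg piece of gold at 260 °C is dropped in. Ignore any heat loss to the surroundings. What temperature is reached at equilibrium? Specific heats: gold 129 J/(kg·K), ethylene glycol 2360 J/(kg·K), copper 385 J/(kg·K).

Net heat exchanged in the isolated system is zero:
0.502·129·(T − 260) + 0.944·2360·(T − 31.9) + 0.309·385·(T − 31.9) = 0
2411.6 T = 91700
T = 91700/2411.6 ≈ 38.03 °C

T_f ≈ 38.0 °C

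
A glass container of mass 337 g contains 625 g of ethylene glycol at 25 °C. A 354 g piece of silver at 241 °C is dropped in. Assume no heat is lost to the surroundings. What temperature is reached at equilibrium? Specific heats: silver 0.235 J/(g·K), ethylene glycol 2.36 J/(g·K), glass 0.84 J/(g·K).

T_f ≈ 34.8 °C

Conservation of energy gives ΣQ = 0:
354×0.235×(T − 241) + 625×2.36×(T − 25) + 337×0.84×(T − 25) = 0
83.19(T − 241) + 1475(T − 25) + 283.08(T − 25) = 0
1841.3 T = 64001
T = 64001 / 1841.3 = 34.8 °C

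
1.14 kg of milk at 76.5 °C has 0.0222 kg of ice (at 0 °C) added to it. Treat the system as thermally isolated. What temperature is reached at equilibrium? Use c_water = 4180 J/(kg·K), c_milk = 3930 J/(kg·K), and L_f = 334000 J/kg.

Energy balance with sensible and latent terms:
fusion: m_ice L_f = 0.0222·334000 = 7414.8; warm the meltwater: 92.8 T; milk: 4480.2(T − 76.5)
4573 T = 342735 − 7414.8 = 335320
T ≈ 73.33 °C. Since T > 0 °C, the all-ice-melts assumption holds.

T_f ≈ 73.3 °C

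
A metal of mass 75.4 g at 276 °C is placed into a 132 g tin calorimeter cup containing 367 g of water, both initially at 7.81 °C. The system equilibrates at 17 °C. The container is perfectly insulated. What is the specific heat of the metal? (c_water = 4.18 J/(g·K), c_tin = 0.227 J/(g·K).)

c ≈ 0.736 J/(g·K)

Let T be the final temperature. ΣQ_i = 0:
75.4·c·(17 − 276) + 367·4.18·(17 − 7.81) + 132·0.227·(17 − 7.81) = 0
-19529 c = -14373
c = -14373/-19529 ≈ 0.736 J/(g·K)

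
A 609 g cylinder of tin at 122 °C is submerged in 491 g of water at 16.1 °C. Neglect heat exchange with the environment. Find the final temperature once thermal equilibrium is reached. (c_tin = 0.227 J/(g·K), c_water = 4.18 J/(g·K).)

T_f ≈ 22.8 °C

T_f is the heat-capacity-weighted average of the initial temperatures:
T_f = (138.24×122 + 2052.4×16.1) / (138.24 + 2052.4)
    = 49909 / 2190.6 ≈ 22.78 °C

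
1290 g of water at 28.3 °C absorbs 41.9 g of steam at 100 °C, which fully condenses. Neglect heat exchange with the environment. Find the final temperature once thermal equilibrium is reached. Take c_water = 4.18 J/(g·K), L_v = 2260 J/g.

T_f ≈ 47.6 °C

Energy balance with sensible and latent terms:
steam→water at 100 °C releases m L_v = 41.9·2260 = 94694
  condensate cools 100→T: 41.9·4.18·(T − 100) = 175.14(T − 100)
  original water: 5392.2(T − 28.3)
5567.3 T = 94694 + 17514 + 152599 = 264807
T ≈ 47.56 °C — below 100 °C, confirming all the steam condensed.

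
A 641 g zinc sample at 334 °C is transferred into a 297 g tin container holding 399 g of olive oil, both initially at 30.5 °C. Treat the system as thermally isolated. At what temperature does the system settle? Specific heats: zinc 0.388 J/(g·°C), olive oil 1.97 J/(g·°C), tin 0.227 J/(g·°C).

Energy conservation, ΣQ = 0:
641*0.388*(T − 334) + 399*1.97*(T − 30.5) + 297*0.227*(T − 30.5) = 0
(248.71 + 786.03 + 67.42) T = 248.71*334 + 786.03*30.5 + 67.42*30.5
T = 109099/1102.2 ≈ 98.99 °C

T_f ≈ 99.0 °C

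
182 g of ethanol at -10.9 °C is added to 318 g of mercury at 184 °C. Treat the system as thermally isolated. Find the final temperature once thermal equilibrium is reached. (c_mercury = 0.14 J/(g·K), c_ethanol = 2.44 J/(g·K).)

T_f ≈ 6.9 °C

Conservation of energy gives ΣQ = 0:
318·0.14·(T − 184) + 182·2.44·(T − (-10.9)) = 0
44.52(T − 184) + 444.08(T − (-10.9)) = 0
(44.52 + 444.08) T = 44.52·184 + 444.08·(-10.9)
T = 3351.2/488.6 ≈ 6.86 °C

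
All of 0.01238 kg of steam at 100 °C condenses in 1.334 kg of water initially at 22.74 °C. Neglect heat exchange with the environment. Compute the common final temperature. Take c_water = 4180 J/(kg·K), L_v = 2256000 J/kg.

Setting the total heat transfer to zero:
latent heat released on condensation: 0.01238·2256000 = 27929; condensed water 100 °C→T: 51.75(T − 100); water warms: 1.334·4180·(T − 22.74) = 5576.1(T − 22.74)
5627.9 T = 27929 + 5174.8 + 126801 = 159905
T ≈ 28.41 °C — below 100 °C, confirming all the steam condensed.

T_f ≈ 28.4 °C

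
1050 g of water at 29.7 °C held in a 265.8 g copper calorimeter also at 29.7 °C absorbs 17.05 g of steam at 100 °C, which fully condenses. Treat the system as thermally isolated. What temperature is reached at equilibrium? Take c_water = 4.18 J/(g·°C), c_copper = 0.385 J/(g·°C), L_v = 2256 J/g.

Energy conservation, ΣQ = 0:
latent heat released on condensation: 17.05×2256 = 38465
  condensate cools 100→T: 17.05×4.18×(T − 100) = 71.27(T − 100)
  water warms: 1050×4.18×(T − 29.7) = 4389(T − 29.7)
  copper cup: 265.8×0.385×(T − 29.7) = 102.33(T − 29.7)
4562.6 T = 38465 + 7126.9 + 133393 = 178984
T ≈ 39.23 °C, under the boiling point, so the assumption holds.

T_f ≈ 39.2 °C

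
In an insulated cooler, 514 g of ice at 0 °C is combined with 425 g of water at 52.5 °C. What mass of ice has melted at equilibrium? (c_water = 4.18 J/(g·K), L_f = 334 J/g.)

m_melted ≈ 279 g

Water can give up m c ΔT = 425×4.18×52.5 = 93266 J before reaching 0 °C.
Melting all 514 g of ice would need 514×334 = 171676 J.
93266 J < 171676 J, so only part of the ice melts and the system sits at 0 °C.
m_melted×334 = 93266  ⇒  m_melted ≈ 279.2 g.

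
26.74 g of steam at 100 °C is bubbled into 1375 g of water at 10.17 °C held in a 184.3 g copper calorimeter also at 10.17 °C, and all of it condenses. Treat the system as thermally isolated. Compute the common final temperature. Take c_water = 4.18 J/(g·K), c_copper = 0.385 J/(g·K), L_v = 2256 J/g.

T_f ≈ 22.0 °C

Energy conservation, ΣQ = 0:
latent heat released on condensation: 26.74×2256 = 60325
  condensed water 100 °C→T: 111.77(T − 100)
  original water: 5747.5(T − 10.17)
  cup: 70.96(T − 10.17)
5930.2 T = 60325 + 11177 + 59174 = 130676
T ≈ 22.04 °C — below 100 °C, confirming all the steam condensed.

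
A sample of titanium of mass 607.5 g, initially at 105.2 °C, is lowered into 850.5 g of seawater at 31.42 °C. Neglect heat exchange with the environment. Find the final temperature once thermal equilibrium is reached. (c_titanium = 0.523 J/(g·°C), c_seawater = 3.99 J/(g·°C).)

T_f ≈ 37.7 °C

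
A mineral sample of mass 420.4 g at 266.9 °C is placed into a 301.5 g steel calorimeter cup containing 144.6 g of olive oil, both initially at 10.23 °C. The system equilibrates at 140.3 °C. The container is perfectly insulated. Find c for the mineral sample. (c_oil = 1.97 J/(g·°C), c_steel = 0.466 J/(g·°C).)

c ≈ 1.04 J/(g·°C)

Setting the total heat transfer to zero:
420.4·c·(140.3 − 266.9) + 144.6·1.97·(140.3 − 10.23) + 301.5·0.466·(140.3 − 10.23) = 0
-53223 c = -55327
c = -55327/-53223 ≈ 1.04 J/(g·°C)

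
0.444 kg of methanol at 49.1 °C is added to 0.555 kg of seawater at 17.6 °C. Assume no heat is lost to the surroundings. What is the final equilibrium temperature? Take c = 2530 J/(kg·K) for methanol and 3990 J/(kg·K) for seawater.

Conservation of energy gives ΣQ = 0:
0.444*2530*(T − 49.1) + 0.555*3990*(T − 17.6) = 0
(1123.3 + 2214.5) T = 1123.3*49.1 + 2214.5*17.6
T ≈ 28.20 °C

T_f ≈ 28.2 °C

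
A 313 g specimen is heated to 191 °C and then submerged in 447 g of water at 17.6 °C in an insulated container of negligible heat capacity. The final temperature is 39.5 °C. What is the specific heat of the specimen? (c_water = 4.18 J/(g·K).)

Energy conservation, ΣQ = 0:
313×c×(39.5 − 191) + 447×4.18×(39.5 − 17.6) = 0
-47420 c = -40919
c = -40919/-47420 ≈ 0.8629 J/(g·K)

c ≈ 0.863 J/(g·K)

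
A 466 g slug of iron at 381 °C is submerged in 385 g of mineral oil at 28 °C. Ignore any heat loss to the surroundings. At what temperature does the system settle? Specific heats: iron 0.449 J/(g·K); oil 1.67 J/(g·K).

T_f ≈ 114.7 °C

Net heat exchanged in the isolated system is zero:
466*0.449*(T − 381) + 385*1.67*(T − 28) = 0
852.18 T = 97721
T ≈ 114.67 °C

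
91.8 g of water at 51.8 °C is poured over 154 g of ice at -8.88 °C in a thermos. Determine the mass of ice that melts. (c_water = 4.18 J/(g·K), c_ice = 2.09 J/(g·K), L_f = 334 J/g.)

m_melted ≈ 51 g

Cooling the water to 0 °C releases 91.8×4.18×51.8 = 19877 J.
Of that, 154×2.09×8.88 = 2858.1 J goes to bring the ice to 0 °C, leaving 17019 J.
To melt every bit of ice: 154×334 = 51436 J.
Since 17019 < 51436 J, not all the ice melts; equilibrium is at 0 °C.
m_melt = 17019 / L_f = 50.95 g.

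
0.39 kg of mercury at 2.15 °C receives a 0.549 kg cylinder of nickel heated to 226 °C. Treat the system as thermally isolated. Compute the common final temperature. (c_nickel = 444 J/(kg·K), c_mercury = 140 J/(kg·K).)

With ΣQ=0 the equilibrium temperature is the m·c-weighted mean:
T_f = (243.76·226 + 54.6·2.15) / (243.76 + 54.6)
    = 55206 / 298.36 ≈ 185.03 °C

T_f ≈ 185.0 °C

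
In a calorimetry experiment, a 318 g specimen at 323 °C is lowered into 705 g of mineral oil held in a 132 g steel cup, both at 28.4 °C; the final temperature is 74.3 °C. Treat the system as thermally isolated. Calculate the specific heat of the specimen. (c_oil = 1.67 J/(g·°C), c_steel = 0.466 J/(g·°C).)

Energy conservation, ΣQ = 0:
318·c·(74.3 − 323) + 705·1.67·(74.3 − 28.4) + 132·0.466·(74.3 − 28.4) = 0
-79087 c = -56864
c = -56864/-79087 ≈ 0.719 J/(g·°C)

c ≈ 0.719 J/(g·°C)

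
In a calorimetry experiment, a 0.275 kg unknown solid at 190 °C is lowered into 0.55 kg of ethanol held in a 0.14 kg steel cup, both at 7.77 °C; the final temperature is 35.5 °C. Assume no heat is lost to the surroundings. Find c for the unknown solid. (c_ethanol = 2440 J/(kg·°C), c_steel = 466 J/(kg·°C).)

c ≈ 918 J/(kg·°C)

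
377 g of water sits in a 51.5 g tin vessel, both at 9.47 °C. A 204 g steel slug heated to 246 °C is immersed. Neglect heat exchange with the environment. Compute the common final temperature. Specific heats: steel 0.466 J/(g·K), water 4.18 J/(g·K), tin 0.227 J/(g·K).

Let T be the final temperature. ΣQ_i = 0:
204×0.466×(T − 246) + 377×4.18×(T − 9.47) + 51.5×0.227×(T − 9.47) = 0
95.06(T − 246) + 1575.9(T − 9.47) + 11.69(T − 9.47) = 0
1682.6 T = 38420
T = 38420/1682.6 ≈ 22.83 °C

T_f ≈ 22.8 °C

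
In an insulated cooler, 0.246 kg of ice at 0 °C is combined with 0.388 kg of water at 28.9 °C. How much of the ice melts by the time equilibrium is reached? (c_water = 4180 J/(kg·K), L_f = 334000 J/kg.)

m_melted ≈ 0.14 kg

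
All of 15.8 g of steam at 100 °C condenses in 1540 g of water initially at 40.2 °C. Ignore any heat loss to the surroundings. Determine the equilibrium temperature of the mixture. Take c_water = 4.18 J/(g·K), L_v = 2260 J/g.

Heat gained plus heat lost sum to zero:
latent heat released on condensation: 15.8×2260 = 35708
  condensed water 100 °C→T: 66.04(T − 100)
  water warms: 1540×4.18×(T − 40.2) = 6437.2(T − 40.2)
6503.2 T = 35708 + 6604.4 + 258775 = 301088
T ≈ 46.30 °C, under the boiling point, so the assumption holds.

T_f ≈ 46.3 °C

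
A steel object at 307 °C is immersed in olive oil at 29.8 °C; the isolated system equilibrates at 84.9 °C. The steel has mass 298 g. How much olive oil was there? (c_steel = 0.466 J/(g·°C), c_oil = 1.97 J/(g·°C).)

m ≈ 284 g

Heat lost by the steel = heat gained by the oil:
298·0.466·(307 − 84.9) = m·1.97·(84.9 − 29.8)
108.55 m = 30843  ⇒  m ≈ 284.1 g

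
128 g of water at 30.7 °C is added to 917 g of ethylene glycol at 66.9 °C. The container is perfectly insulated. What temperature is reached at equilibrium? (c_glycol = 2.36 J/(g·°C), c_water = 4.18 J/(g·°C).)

T_f ≈ 59.7 °C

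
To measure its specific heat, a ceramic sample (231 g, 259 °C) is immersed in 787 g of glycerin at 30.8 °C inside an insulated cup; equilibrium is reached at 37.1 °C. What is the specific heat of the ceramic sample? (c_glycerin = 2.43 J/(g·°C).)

c ≈ 0.235 J/(g·°C)

Energy conservation, ΣQ = 0:
231×c×(37.1 − 259) + 787×2.43×(37.1 − 30.8) = 0
-51259 c = -12048
c = -12048/-51259 ≈ 0.235 J/(g·°C)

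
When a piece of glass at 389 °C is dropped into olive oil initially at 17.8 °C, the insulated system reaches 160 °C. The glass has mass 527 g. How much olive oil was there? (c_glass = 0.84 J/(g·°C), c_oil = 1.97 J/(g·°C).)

m ≈ 362 g

Heat gained plus heat lost sum to zero:
527×0.84×(160 − 389) + m×1.97×(160 − 17.8) = 0
280.13 m = 101374
m = 101374/280.13 ≈ 361.9 g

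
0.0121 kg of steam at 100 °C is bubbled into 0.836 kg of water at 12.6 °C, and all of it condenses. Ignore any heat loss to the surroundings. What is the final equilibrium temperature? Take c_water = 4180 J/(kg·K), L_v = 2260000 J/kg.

Net heat exchanged in the isolated system is zero:
steam→water at 100 °C releases m L_v = 0.0121·2260000 = 27346
  condensate cools 100→T: 0.0121·4180·(T − 100) = 50.58(T − 100)
  original water: 3494.5(T − 12.6)
3545.1 T = 27346 + 5057.8 + 44030 = 76434
T ≈ 21.56 °C (< 100 °C, so full condensation is consistent).

T_f ≈ 21.6 °C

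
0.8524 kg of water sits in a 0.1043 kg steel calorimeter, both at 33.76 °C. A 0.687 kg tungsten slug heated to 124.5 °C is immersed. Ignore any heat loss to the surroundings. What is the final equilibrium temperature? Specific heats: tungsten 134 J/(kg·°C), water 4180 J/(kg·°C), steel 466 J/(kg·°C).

T_f ≈ 36.0 °C

Taking heat into each body as positive, Σ m c ΔT = 0:
0.687×134×(T − 124.5) + 0.8524×4180×(T − 33.76) + 0.1043×466×(T − 33.76) = 0
92.06(T − 124.5) + 3563(T − 33.76) + 48.6(T − 33.76) = 0
3703.7 T = 133390
T ≈ 36.02 °C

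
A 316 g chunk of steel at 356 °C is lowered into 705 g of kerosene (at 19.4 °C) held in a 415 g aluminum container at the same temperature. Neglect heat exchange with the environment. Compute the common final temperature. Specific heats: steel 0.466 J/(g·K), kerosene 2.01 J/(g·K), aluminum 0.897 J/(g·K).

Taking heat into each body as positive, Σ m c ΔT = 0:
316·0.466·(T − 356) + 705·2.01·(T − 19.4) + 415·0.897·(T − 19.4) = 0
147.26(T − 356) + 1417(T − 19.4) + 372.25(T − 19.4) = 0
1936.6 T = 87136
T = 87136/1936.6 ≈ 45.00 °C

T_f ≈ 45.0 °C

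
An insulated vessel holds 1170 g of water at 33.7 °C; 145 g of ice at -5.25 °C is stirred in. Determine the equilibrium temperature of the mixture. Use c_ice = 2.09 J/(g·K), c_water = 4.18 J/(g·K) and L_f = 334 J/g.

T_f ≈ 20.9 °C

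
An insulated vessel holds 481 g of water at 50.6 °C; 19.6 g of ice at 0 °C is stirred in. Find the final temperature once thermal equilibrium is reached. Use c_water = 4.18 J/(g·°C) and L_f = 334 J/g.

T_f ≈ 45.5 °C

Let T be the final temperature. ΣQ_i = 0:
fusion: m_ice L_f = 19.6·334 = 6546.4; warm the meltwater: 81.93 T; water cools: 481·4.18·(T − 50.6) = 2010.6(T − 50.6)
2092.5 T = 101735 − 6546.4 = 95189
T ≈ 45.49 °C (positive, so assuming full melt was valid).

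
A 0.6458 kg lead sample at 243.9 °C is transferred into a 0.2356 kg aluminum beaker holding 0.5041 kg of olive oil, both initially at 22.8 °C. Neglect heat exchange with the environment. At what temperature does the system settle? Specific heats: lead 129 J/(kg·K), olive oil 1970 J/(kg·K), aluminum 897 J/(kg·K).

T_f ≈ 37.1 °C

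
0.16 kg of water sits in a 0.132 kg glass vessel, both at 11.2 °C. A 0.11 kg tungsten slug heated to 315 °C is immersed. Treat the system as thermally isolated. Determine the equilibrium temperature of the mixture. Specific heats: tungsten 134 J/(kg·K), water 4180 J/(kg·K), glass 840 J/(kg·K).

T_f ≈ 16.8 °C

T_f is the heat-capacity-weighted average of the initial temperatures:
T_f = (14.74·315 + 668.8·11.2 + 110.88·11.2) / (14.74 + 668.8 + 110.88)
    = 13376 / 794.42 ≈ 16.84 °C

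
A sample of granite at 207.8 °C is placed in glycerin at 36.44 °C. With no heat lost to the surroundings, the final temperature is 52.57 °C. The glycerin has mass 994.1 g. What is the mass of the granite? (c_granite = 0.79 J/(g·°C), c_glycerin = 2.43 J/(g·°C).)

Heat lost by the granite = heat gained by the glycerin:
m·0.79·(207.8 − 52.57) = 994.1·2.43·(52.57 − 36.44)
122.63 m = 38965  ⇒  m ≈ 317.7 g

m ≈ 318 g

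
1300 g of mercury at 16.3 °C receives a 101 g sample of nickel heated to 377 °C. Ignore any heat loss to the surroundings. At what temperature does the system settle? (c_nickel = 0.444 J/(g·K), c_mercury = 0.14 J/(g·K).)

T_f ≈ 87.6 °C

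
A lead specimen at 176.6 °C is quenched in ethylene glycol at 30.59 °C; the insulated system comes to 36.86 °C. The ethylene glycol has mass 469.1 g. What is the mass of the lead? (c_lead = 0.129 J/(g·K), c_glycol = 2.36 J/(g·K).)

m ≈ 385 g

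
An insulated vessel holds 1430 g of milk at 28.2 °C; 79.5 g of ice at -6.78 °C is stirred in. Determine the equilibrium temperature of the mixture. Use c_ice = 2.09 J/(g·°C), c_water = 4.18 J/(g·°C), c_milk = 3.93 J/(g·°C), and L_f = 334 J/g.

Taking heat into each body as positive, Σ m c ΔT = 0:
ice -6.78→0 °C: 79.5×2.09×6.78 = 1126.5
  melt ice: 79.5×334 = 26553
  warm the meltwater: 332.31 T
  milk cools: 1430×3.93×(T − 28.2) = 5619.9(T − 28.2)
5952.2 T = 158481 − 27680 = 130802
T ≈ 21.98 °C — above 0 °C, consistent with complete melting.

T_f ≈ 22.0 °C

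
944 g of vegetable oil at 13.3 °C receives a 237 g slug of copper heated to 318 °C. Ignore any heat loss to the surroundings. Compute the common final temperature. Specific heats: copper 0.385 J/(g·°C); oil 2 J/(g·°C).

T_f ≈ 27.3 °C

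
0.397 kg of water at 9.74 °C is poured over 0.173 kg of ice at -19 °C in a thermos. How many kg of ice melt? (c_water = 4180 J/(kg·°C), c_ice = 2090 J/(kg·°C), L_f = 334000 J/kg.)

Cooling the water to 0 °C releases 0.397·4180·9.74 = 16163 J.
Of that, 0.173·2090·19 = 6869.8 J goes to bring the ice to 0 °C, leaving 9293.3 J.
To melt every bit of ice: 0.173·334000 = 57782 J.
9293.3 J < 57782 J, so only part of the ice melts and the system sits at 0 °C.
m_melt = 9293.3 / L_f = 0.02782 kg.

m_melted ≈ 0.0278 kg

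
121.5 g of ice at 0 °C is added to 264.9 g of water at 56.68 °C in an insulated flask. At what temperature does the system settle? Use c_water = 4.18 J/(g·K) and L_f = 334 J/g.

T_f ≈ 13.7 °C

Energy balance with sensible and latent terms:
melt ice: 121.5×334 = 40581; warm the meltwater: 507.87 T; water cools: 264.9×4.18×(T − 56.68) = 1107.3(T − 56.68)
1615.2 T = 62761 − 40581 = 22180
T ≈ 13.73 °C — above 0 °C, consistent with complete melting.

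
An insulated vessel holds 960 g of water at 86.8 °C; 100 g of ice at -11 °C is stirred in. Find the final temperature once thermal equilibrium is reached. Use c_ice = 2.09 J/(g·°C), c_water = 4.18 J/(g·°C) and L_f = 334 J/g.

Heat gained plus heat lost sum to zero:
ice -11→0 °C: 100×2.09×11 = 2299
  fusion: m_ice L_f = 100×334 = 33400
  meltwater 0→T: 100×4.18×T = 418 T
  water cools: 960×4.18×(T − 86.8) = 4012.8(T − 86.8)
4430.8 T = 348311 − 35699 = 312612
T ≈ 70.55 °C. Since T > 0 °C, the all-ice-melts assumption holds.

T_f ≈ 70.6 °C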